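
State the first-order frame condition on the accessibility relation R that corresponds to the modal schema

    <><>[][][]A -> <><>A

forall x forall y (x R^2 y -> exists w (y R^3 w & x R^2 w))

This is a Sahlqvist (Geach-type) schema ◇^2□^3A → □^0◇^2A.
First-order correspondent: forall x forall y (x R^2 y -> exists w (y R^3 w & x R^2 w)).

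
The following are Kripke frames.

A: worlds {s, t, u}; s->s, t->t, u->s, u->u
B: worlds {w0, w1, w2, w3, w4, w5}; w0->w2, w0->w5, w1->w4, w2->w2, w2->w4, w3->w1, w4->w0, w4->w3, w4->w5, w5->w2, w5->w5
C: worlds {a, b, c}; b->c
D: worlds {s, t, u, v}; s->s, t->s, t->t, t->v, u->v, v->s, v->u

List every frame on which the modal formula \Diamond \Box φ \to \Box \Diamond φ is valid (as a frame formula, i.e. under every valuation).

Frame correspondent (Sahlqvist): \forall x \forall y \forall z (Rxy \wedge Rxz \to \exists w (Ryw \wedge Rzw)) — i.e. convergence.
A: condition met.
B: fails — Rw2w4 and Rw2w2 but w4 and w2 have no common successor.
C: fails — Rbc and Rbc but c and c have no common successor.
D: fails — Rvu and Rvs but u and s have no common successor.

A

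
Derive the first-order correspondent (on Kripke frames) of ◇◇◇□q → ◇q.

This is a Sahlqvist (Geach-type) schema ◇^3□^1q → □^0◇^1q.
Minimal-valuation argument: fix x; take any y with xR^3y and any z with xR^0z. Set V(q) to the set of worlds R-reachable from y in exactly 1 step. Then □^1q holds at y, so the antecedent holds at x; validity forces ◇^1q at z, giving a w with zR^1w and yR^1w.
First-order correspondent: ∀x ∀y (xR³y → ∃w (yRw ∧ xRw)).

∀x ∀y (xR³y → ∃w (yRw ∧ xRw))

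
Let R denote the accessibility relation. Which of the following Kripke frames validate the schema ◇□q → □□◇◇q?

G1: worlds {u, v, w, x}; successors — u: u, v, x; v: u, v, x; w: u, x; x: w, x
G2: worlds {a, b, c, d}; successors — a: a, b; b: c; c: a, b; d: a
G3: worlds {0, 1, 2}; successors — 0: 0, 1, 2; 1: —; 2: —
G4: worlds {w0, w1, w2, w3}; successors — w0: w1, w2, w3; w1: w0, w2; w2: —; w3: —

G1

The schema corresponds to a generalized confluence (Geach) condition: ∀x ∀y ∀z ((xRy ∧ xR²z) → ∃w (yRw ∧ zR²w)).
G1: ✓.
G2: fails — aRb, aR²b but no w with bRw and bR²w.
G3: fails — 0R0, 0R²1 but no w with 0Rw and 1R²w.
G4: fails — w0Rw1, w0R²w2 but no w with w1Rw and w2R²w.
Valid on: G1.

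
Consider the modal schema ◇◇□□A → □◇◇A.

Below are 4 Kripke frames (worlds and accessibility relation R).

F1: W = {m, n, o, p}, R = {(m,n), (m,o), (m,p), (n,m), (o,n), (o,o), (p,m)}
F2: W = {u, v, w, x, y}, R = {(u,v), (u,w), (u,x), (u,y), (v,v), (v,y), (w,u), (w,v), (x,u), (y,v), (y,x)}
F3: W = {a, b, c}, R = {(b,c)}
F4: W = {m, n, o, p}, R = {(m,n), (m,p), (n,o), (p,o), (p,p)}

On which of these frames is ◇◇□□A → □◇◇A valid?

F1, F2, F3

Frame correspondent (Sahlqvist): ∀x ∀y ∀z ((xR²y ∧ xRz) → ∃w (yR²w ∧ zR²w)) — i.e. a generalized confluence (Geach) condition.
F1: satisfies the condition.
F2: satisfies the condition.
F3: satisfies the condition.
F4: fails — mR²o, mRn but no w with oR²w and nR²w.
Valid on: F1, F2, F3.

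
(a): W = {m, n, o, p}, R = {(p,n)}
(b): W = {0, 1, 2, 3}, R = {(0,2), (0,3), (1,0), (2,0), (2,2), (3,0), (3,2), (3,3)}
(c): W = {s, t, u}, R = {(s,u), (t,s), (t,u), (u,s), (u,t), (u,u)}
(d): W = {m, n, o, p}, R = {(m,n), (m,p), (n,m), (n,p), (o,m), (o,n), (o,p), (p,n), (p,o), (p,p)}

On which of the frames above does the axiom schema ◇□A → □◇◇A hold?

(b), (c), (d)

The schema corresponds to a generalized confluence (Geach) condition: ∀x ∀y ∀z ((xRy ∧ xRz) → ∃w (yRw ∧ zR²w)).
(a): fails — pRn, pRn but no w with nRw and nR²w.
(b): ✓.
(c): ✓.
(d): ✓.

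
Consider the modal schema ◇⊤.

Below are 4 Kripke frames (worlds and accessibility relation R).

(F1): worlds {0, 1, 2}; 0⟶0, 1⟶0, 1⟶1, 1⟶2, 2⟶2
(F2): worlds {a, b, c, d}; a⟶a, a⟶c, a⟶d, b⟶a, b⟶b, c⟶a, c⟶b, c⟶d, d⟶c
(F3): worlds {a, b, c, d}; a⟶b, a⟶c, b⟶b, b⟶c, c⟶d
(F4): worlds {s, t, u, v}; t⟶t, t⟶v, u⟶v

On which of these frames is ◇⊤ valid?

(F1), (F2)

This is the axiom for seriality; its first-order frame correspondent is ∀x ∃y Rxy.
(F1): condition met.
(F2): condition met.
(F3): fails — world d has no successor.
(F4): fails — world s has no successor.
Valid on: (F1), (F2).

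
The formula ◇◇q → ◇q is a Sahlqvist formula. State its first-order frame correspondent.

This is a form of the 4 axiom.
It corresponds to transitivity: ∀x ∀y ∀z (Rxy ∧ Ryz → Rxz).

transitivity: ∀x ∀y ∀z (Rxy ∧ Ryz → Rxz)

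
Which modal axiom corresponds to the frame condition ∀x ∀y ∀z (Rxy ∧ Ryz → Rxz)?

A defining formula is □ψ → □□ψ (the 4 axiom).
Suppose □ψ→□□ψ is valid. Take Rxy, Ryz and set V(ψ)={w : Rxw}. Then □ψ at x, so □□ψ at x, so □ψ at y, so ψ at z, i.e. Rxz.

□ψ → □□ψ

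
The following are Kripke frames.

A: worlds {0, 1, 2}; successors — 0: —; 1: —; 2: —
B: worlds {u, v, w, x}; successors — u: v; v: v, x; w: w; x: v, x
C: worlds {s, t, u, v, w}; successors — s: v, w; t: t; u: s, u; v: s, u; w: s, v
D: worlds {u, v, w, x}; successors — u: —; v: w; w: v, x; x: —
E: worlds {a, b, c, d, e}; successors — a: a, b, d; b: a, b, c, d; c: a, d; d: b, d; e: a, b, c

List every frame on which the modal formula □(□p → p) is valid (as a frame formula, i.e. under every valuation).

This is the axiom for shift-reflexivity; its first-order frame correspondent is ∀x ∀y (Rxy → Ryy).
A: satisfies the condition.
B: satisfies the condition.
C: fails — Rus but not Rss.
D: fails — Rwv but not Rvv.
E: fails — Rbc but not Rcc.
Valid on: A, B.

A, B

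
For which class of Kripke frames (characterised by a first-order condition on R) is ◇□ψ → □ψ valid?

This schema is equivalent to the 5 axiom ◇ψ → □◇ψ.
It corresponds to the Euclidean property: ∀x ∀y ∀z (Rxy ∧ Rxz → Ryz).

the Euclidean property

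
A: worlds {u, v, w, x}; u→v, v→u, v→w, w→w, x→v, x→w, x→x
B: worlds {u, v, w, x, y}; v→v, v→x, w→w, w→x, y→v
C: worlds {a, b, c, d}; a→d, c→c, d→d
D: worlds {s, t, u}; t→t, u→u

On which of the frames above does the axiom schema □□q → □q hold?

The schema corresponds to density: ∀x ∀y (Rxy → ∃z (Rxz ∧ Rzy)).
A: fails — Ruv but no z with Ruz and Rzv.
B: satisfies the condition.
C: satisfies the condition.
D: satisfies the condition.

B, C, D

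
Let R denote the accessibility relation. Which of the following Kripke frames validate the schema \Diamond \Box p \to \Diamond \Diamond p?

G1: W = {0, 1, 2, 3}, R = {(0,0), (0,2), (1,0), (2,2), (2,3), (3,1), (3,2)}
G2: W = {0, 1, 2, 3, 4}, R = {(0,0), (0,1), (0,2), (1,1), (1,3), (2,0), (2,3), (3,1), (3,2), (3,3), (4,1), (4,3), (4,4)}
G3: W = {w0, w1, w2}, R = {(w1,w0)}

G1, G2

The schema corresponds to a generalized confluence (Geach) condition: \forall x \forall y (xRy \to \exists w (yRw \wedge x R^2 w)).
G1: holds.
G2: holds.
G3: fails — w1Rw0 but no w with w0Rw and w1R²w.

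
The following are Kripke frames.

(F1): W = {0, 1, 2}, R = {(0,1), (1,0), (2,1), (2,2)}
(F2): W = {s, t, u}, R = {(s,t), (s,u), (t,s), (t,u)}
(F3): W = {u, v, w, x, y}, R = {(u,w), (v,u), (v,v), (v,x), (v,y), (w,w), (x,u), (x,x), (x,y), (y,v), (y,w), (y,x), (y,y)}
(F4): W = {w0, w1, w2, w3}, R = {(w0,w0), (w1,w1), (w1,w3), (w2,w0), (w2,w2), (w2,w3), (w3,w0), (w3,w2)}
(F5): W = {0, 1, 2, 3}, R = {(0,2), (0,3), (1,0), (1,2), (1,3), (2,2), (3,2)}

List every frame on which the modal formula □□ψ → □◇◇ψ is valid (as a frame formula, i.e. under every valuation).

(F3), (F4), (F5)

Frame correspondent (Sahlqvist): ∀x ∀z (xRz → ∃w (xR²w ∧ zR²w)) — i.e. a generalized confluence (Geach) condition.
(F1): fails — 0R1 but no w with 0R²w and 1R²w.
(F2): fails — sRu but no w with sR²w and uR²w.
(F3): condition met.
(F4): condition met.
(F5): condition met.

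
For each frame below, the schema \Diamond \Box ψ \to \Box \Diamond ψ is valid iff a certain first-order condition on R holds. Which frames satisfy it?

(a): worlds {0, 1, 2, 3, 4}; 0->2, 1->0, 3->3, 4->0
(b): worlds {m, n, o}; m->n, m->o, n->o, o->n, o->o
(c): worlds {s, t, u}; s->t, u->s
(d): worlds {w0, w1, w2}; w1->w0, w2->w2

(b)

This is the axiom for convergence; its first-order frame correspondent is \forall x \forall y \forall z (Rxy \wedge Rxz \to \exists w (Ryw \wedge Rzw)).
(a): fails — R02 and R02 but 2 and 2 have no common successor.
(b): holds.
(c): fails — Rst and Rst but t and t have no common successor.
(d): fails — Rw1w0 and Rw1w0 but w0 and w0 have no common successor.
Valid on: (b).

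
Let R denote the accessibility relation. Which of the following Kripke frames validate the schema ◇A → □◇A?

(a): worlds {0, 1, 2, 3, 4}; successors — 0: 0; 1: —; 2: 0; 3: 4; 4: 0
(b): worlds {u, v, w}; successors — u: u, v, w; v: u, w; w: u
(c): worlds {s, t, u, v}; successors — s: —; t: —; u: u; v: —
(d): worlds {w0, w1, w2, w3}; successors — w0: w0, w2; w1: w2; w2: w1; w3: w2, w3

This is the axiom for the Euclidean property; its first-order frame correspondent is ∀x ∀y ∀z (Rxy ∧ Rxz → Ryz).
(a): fails — R34 and R34 but not R44.
(b): fails — Ruv and Ruv but not Rvv.
(c): ✓.
(d): fails — Rw0w2 and Rw0w2 but not Rw2w2.

(c)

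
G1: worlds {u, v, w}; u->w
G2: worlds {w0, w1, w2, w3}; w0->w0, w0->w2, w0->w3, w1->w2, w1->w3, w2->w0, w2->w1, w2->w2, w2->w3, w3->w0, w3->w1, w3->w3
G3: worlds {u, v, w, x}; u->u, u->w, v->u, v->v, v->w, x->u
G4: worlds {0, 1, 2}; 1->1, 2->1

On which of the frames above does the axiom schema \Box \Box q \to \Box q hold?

G2, G3, G4

This is the axiom for density; its first-order frame correspondent is \forall x \forall y (Rxy \to \exists z (Rxz \wedge Rzy)).
G1: fails — Ruw but no z with Ruz and Rzw.
G2: satisfies the condition.
G3: satisfies the condition.
G4: satisfies the condition.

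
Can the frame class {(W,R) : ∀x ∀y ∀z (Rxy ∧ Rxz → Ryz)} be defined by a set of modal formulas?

Definable; ◇q → □◇q defines it

The condition is the Euclidean property. A defining modal formula is ◇q → □◇q.
Suppose ◇q→□◇q is valid. Take Rxy, Rxz and set V(q)={y}. Then ◇q at x, so □◇q at x, so ◇q at z, so some w with Rzw has q; w=y, i.e. Rzy. By symmetry of the argument, Ryz.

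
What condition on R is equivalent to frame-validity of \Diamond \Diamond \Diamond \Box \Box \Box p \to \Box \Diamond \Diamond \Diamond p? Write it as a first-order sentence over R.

\forall x \forall y \forall z ((x R^3 y \wedge xRz) \to \exists w (y R^3 w \wedge z R^3 w))

This is a Sahlqvist (Geach-type) schema ◇^3□^3p → □^1◇^3p.
Minimal-valuation argument: fix x; take any y with xR^3y and any z with xR^1z. Set V(p) to the set of worlds R-reachable from y in exactly 3 steps. Then □^3p holds at y, so the antecedent holds at x; validity forces ◇^3p at z, giving a w with zR^3w and yR^3w.
First-order correspondent: \forall x \forall y \forall z ((x R^3 y \wedge xRz) \to \exists w (y R^3 w \wedge z R^3 w)).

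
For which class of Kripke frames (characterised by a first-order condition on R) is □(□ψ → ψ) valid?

shift-reflexivity: ∀x ∀y (Rxy → Ryy)

Suppose □(□ψ→ψ) is valid. Take Rxy and set V(ψ)={w : Ryw}. Then at y, □ψ holds; since □(□ψ→ψ) at x, □ψ→ψ at y, so ψ at y, i.e. Ryy.
Conversely, any frame satisfying ∀x ∀y (Rxy → Ryy) validates the schema.
Frame condition: ∀x ∀y (Rxy → Ryy).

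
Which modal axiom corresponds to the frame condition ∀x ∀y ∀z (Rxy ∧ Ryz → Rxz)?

This is transitivity; the standard corresponding axiom is 4: □q → □□q.
Suppose □q→□□q is valid. Take Rxy, Ryz and set V(q)={w : Rxw}. Then □q at x, so □□q at x, so □q at y, so q at z, i.e. Rxz.

□q → □□q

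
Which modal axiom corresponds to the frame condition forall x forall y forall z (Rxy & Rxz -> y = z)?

The condition is partial functionality. The CD schema ◇q → □q defines it.
Suppose ◇q→□q is valid. Take Rxy, Rxz and set V(q)={y}. Then ◇q at x, so □q at x, so q at z, i.e. z=y.

◇q → □q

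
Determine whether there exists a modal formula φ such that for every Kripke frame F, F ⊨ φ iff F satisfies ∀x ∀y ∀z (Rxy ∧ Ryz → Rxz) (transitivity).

Definable; □p → □□p defines it

Yes: it is transitivity, defined by the 4 schema □p → □□p.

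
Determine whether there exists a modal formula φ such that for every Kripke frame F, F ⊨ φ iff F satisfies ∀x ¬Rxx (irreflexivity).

No — not modally definable

Any modally definable frame class is closed under surjective bounded morphisms.
The 2-cycle (worlds s,t with s→t→s) is irreflexive, and the map sending every world to a single reflexive point • is a surjective bounded morphism (forth: every edge maps to (•,•); back: every world has a successor). So any modal formula valid on the 2-cycle is also valid on the reflexive point, which is not irreflexive.
So the class is not modally definable.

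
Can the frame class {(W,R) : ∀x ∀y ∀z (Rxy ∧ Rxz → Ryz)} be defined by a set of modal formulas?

The condition is the Euclidean property. A defining modal formula is ◇r → □◇r.
Suppose ◇r→□◇r is valid. Take Rxy, Rxz and set V(r)={y}. Then ◇r at x, so □◇r at x, so ◇r at z, so some w with Rzw has r; w=y, i.e. Rzy. By symmetry of the argument, Ryz.

Yes, by ◇r → □◇r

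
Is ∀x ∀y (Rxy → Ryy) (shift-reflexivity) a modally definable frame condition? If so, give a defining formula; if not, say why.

Yes — defined by □(□r → r)

The condition is shift-reflexivity. A defining modal formula is □(□r → r).
Suppose □(□r→r) is valid. Take Rxy and set V(r)={w : Ryw}. Then at y, □r holds; since □(□r→r) at x, □r→r at y, so r at y, i.e. Ryy.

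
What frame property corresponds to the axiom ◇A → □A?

Partial functionality

Suppose ◇A→□A is valid. Take Rxy, Rxz and set V(A)={y}. Then ◇A at x, so □A at x, so A at z, i.e. z=y.
The converse is a direct semantic check.
So the correspondent is partial functionality.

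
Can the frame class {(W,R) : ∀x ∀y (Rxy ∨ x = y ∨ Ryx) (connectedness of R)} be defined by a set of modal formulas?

Any modally definable frame class is closed under disjoint unions.
Take 3 disjoint single-world reflexive frames: each is trivially connected, but their disjoint union has 3 worlds with no edge between distinct components, so it is not connected.
So the class is not modally definable.

Not definable by any modal formula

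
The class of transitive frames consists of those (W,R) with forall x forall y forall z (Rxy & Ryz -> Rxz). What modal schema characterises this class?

A defining formula is □s → □□s (the 4 axiom).
Suppose □s→□□s is valid. Take Rxy, Ryz and set V(s)={w : Rxw}. Then □s at x, so □□s at x, so □s at y, so s at z, i.e. Rxz.

□s → □□s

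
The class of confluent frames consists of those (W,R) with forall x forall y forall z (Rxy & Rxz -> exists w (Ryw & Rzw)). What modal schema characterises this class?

◇□ψ → □◇ψ

This is convergence; the standard corresponding axiom is .2: ◇□ψ → □◇ψ.
Suppose ◇□ψ→□◇ψ is valid. Take Rxy, Rxz and set V(ψ)={w : Ryw}. Then □ψ at y so ◇□ψ at x, so □◇ψ at x, so ◇ψ at z, giving w with Rzw and Ryw.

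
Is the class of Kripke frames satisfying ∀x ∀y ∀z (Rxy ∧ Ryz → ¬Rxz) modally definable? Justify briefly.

Modal frame validity is preserved under surjective bounded morphisms.
The 3-cycle (worlds s,t,u with s→t→u→s) is intransitive. Mapping every world to a single reflexive point • is a surjective bounded morphism; the reflexive point is not intransitive (R••∧R•• but R••).
So the class is not modally definable.

No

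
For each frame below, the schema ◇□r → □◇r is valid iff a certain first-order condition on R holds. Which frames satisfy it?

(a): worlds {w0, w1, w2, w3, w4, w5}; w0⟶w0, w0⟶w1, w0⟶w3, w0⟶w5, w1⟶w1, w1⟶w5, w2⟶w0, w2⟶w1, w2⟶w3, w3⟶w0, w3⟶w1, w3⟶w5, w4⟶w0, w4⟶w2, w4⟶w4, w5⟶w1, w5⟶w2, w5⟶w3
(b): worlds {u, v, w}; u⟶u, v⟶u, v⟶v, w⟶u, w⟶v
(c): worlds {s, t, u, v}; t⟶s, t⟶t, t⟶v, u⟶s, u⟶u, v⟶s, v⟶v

This is the axiom for convergence; its first-order frame correspondent is ∀x ∀y ∀z (Rxy ∧ Rxz → ∃w (Ryw ∧ Rzw)).
(a): condition met.
(b): condition met.
(c): fails — Rtv and Rts but v and s have no common successor.
Valid on: (a), (b).

(a), (b)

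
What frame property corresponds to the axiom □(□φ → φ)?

shift-reflexivity

Suppose □(□φ→φ) is valid. Take Rxy and set V(φ)={w : Ryw}. Then at y, □φ holds; since □(□φ→φ) at x, □φ→φ at y, so φ at y, i.e. Ryy.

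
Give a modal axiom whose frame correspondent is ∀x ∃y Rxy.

A defining formula is □ψ → ◇ψ (the D axiom).

□ψ → ◇ψ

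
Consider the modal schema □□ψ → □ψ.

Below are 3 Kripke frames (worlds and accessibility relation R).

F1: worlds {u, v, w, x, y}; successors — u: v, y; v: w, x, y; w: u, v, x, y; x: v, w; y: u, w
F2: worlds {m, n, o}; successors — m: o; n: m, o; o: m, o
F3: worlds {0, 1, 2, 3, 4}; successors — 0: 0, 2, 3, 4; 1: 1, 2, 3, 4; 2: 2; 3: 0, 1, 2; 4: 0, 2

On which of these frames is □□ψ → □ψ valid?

This is the axiom for density; its first-order frame correspondent is ∀x ∀y (Rxy → ∃z (Rxz ∧ Rzy)).
F1: fails — Ruv but no z with Ruz and Rzv.
F2: condition met.
F3: condition met.
Valid on: F2, F3.

F2, F3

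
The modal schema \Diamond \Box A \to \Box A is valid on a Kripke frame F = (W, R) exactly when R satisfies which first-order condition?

The Euclidean property

This is a form of the 5 axiom.
Its frame correspondent is the Euclidean property — \forall x \forall y \forall z (Rxy \wedge Rxz \to Ryz).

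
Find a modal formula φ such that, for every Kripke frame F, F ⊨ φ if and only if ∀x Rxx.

□ψ → ψ

The condition is reflexivity. The T schema □ψ → ψ defines it.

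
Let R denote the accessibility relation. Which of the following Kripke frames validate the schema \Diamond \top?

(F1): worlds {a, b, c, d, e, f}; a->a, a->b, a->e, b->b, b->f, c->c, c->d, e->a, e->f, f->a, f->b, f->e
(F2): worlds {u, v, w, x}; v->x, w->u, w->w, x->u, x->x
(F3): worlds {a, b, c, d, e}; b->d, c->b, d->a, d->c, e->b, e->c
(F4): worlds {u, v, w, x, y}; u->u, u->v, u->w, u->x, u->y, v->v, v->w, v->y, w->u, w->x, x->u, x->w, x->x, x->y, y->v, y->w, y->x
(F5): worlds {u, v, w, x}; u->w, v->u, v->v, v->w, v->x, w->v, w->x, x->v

(F4), (F5)

The schema corresponds to seriality: \forall x \exists y Rxy.
(F1): fails — world d has no successor.
(F2): fails — world u has no successor.
(F3): fails — world a has no successor.
(F4): holds.
(F5): holds.
Valid on: (F4), (F5).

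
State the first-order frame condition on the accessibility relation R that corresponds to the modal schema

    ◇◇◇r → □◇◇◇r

This is a Sahlqvist (Geach-type) schema ◇^3□^0r → □^1◇^3r.
Minimal-valuation argument: fix x; take any y with xR^3y and any z with xR^1z. Set V(r) to the set of worlds R-reachable from y in exactly 0 steps. Then □^0r holds at y, so the antecedent holds at x; validity forces ◇^3r at z, giving a w with zR^3w and yR^0w.
First-order correspondent: ∀x ∀y ∀z ((xR³y ∧ xRz) → ∃w (y = w ∧ zR³w)).

∀x ∀y ∀z ((xR³y ∧ xRz) → ∃w (y = w ∧ zR³w))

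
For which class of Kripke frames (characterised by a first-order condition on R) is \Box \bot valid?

emptiness of R: \forall x \forall y \neg Rxy

□⊥ is valid iff no world has any successor (otherwise □⊥ fails at any world with one).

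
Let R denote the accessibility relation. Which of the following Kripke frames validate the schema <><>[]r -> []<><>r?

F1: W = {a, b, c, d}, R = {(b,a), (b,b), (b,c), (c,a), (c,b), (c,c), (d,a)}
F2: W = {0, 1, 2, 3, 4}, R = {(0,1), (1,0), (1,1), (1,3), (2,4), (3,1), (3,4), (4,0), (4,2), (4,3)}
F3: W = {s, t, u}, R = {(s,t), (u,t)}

F2, F3

The schema corresponds to a generalized confluence (Geach) condition: forall x forall y forall z ((x R^2 y & xRz) -> exists w (yRw & z R^2 w)).
F1: fails — bR²a, bRa but no w with aRw and aR²w.
F2: holds.
F3: holds.
Valid on: F2, F3.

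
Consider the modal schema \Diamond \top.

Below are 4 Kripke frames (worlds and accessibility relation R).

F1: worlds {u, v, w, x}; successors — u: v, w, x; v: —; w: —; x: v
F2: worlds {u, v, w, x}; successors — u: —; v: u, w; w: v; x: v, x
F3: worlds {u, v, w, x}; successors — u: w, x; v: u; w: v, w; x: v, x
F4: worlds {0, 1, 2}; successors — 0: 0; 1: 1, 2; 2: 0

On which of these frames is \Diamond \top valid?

Frame correspondent (Sahlqvist): \forall x \exists y Rxy — i.e. seriality.
F1: fails — world v has no successor.
F2: fails — world u has no successor.
F3: condition met.
F4: condition met.

F3, F4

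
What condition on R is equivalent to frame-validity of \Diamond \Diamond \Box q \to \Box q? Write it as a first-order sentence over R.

This is a Sahlqvist (Geach-type) schema ◇^2□^1q → □^1◇^0q.
Minimal-valuation argument: fix x; take any y with xR^2y and any z with xR^1z. Set V(q) to the set of worlds R-reachable from y in exactly 1 step. Then □^1q holds at y, so the antecedent holds at x; validity forces ◇^0q at z, giving a w with zR^0w and yR^1w.
First-order correspondent: \forall x \forall y \forall z ((x R^2 y \wedge xRz) \to \exists w (yRw \wedge z = w)).

\forall x \forall y \forall z ((x R^2 y \wedge xRz) \to \exists w (yRw \wedge z = w))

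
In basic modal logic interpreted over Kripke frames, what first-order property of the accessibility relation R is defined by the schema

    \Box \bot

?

emptiness of R: \forall x \forall y \neg Rxy

□⊥ is valid iff no world has any successor (otherwise □⊥ fails at any world with one).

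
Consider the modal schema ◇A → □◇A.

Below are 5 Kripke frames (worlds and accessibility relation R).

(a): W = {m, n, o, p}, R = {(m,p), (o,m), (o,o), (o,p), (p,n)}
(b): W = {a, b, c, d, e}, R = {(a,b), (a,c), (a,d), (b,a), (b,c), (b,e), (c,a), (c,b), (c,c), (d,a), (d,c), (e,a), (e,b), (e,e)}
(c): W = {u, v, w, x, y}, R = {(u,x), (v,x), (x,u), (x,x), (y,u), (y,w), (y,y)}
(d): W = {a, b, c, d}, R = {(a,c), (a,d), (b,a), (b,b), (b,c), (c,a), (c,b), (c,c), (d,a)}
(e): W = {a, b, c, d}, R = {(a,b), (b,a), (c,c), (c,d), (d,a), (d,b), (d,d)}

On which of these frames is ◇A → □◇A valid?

none

The schema corresponds to the Euclidean property: ∀x ∀y ∀z (Rxy ∧ Rxz → Ryz).
(a): fails — Rmp and Rmp but not Rpp.
(b): fails — Rab and Rab but not Rbb.
(c): fails — Rxu and Rxu but not Ruu.
(d): fails — Rac and Rad but not Rcd.
(e): fails — Rab and Rab but not Rbb.
Valid on no frame.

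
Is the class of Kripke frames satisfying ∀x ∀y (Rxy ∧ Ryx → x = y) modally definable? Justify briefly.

Modal frame validity is preserved under surjective bounded morphisms.
The 8-cycle (worlds w0,w1,w2,w3,w4,w5,w6,w7 with w0→w1→w2→w3→w4→w5→w6→w7→w0) is antisymmetric. Sending even-indexed worlds to • and odd-indexed worlds to ∘ is a surjective bounded morphism onto the two-world frame with •↔∘, which is not antisymmetric.
So the class is not modally definable.

Not definable by any modal formula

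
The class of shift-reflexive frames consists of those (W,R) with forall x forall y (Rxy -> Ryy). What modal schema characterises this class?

The condition is shift-reflexivity. The T□ schema □(□q → q) defines it.

□(□q → q)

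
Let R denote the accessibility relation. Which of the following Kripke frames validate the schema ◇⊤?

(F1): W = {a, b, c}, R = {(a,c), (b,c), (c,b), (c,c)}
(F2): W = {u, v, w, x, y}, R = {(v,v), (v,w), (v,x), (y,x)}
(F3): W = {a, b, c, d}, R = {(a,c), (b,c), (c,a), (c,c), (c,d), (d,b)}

(F1), (F3)

The schema corresponds to seriality: ∀x ∃y Rxy.
(F1): condition met.
(F2): fails — world u has no successor.
(F3): condition met.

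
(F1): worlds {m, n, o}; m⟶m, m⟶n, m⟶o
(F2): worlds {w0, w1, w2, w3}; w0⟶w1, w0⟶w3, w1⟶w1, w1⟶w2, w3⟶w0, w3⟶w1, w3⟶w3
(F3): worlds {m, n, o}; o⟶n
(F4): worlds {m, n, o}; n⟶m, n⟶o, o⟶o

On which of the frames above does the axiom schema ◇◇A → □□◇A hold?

This is the axiom for a generalized confluence (Geach) condition; its first-order frame correspondent is ∀x ∀y ∀z ((xR²y ∧ xR²z) → ∃w (y = w ∧ zRw)).
(F1): fails — mR²m, mR²n but no w with m=w and nRw.
(F2): fails — w0R²w0, w0R²w0 but no w with w0=w and w0Rw.
(F3): satisfies the condition.
(F4): satisfies the condition.
Valid on: (F3), (F4).

(F3), (F4)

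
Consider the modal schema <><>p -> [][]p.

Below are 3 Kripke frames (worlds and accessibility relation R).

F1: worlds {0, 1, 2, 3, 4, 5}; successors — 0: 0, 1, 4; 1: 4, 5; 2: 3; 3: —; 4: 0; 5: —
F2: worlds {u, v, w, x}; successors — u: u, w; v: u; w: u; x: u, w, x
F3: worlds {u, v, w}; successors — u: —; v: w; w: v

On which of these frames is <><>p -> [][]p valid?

Frame correspondent (Sahlqvist): forall x forall y forall z ((x R^2 y & x R^2 z) -> exists w (y = w & z = w)) — i.e. a generalized confluence (Geach) condition.
F1: fails — 0R²0, 0R²1 but 0 ≠ 1.
F2: fails — uR²u, uR²w but u ≠ w.
F3: condition met.
Valid on: F3.

F3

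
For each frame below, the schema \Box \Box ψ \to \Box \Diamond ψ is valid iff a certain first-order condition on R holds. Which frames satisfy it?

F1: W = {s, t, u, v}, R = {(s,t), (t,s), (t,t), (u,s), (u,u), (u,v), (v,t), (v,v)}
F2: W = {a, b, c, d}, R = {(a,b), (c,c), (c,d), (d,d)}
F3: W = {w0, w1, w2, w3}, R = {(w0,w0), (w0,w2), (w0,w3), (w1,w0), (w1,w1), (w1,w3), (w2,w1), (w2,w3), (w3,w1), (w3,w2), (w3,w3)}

The schema corresponds to a generalized confluence (Geach) condition: \forall x \forall z (xRz \to \exists w (x R^2 w \wedge zRw)).
F1: condition met.
F2: fails — aRb but no w with aR²w and bRw.
F3: condition met.

F1, F3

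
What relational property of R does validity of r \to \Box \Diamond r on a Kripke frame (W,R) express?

symmetry: \forall x \forall y (Rxy \to Ryx)

Suppose r→□◇r is valid. Take Rxy and set V(r)={x}. Then r at x, so □◇r at x, so ◇r at y, so some z with Ryz has r; z=x, i.e. Ryx.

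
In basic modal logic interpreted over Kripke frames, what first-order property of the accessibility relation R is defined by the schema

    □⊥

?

Emptiness of R

□⊥ is valid iff no world has any successor (otherwise □⊥ fails at any world with one).
Conversely, on a frame with emptiness of R the schema holds at every world under every valuation.
So the correspondent is emptiness of R.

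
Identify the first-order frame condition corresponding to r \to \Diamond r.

reflexivity: \forall x Rxx

This schema is equivalent to the T axiom □r → r.
Its frame correspondent is reflexivity — \forall x Rxx.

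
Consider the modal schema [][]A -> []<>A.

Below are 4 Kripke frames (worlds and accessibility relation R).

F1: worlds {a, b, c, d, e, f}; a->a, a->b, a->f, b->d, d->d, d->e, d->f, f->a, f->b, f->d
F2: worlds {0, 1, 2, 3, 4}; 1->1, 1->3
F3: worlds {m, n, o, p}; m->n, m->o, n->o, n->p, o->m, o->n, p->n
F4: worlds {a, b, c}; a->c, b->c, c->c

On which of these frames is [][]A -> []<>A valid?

This is the axiom for a generalized confluence (Geach) condition; its first-order frame correspondent is forall x forall z (xRz -> exists w (x R^2 w & zRw)).
F1: fails — dRe but no w with dR²w and eRw.
F2: fails — 1R3 but no w with 1R²w and 3Rw.
F3: condition met.
F4: condition met.

F3, F4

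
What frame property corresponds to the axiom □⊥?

□⊥ is valid iff no world has any successor (otherwise □⊥ fails at any world with one).

emptiness of R: ∀x ∀y ¬Rxy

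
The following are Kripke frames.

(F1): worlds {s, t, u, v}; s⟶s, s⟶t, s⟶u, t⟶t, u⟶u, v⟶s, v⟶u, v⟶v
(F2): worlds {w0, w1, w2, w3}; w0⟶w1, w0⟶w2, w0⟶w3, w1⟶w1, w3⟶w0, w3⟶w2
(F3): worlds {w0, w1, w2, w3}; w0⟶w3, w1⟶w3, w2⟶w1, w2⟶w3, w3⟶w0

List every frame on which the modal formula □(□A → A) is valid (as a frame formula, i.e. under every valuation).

(F1)

The schema corresponds to shift-reflexivity: ∀x ∀y (Rxy → Ryy).
(F1): ✓.
(F2): fails — Rw3w2 but not Rw2w2.
(F3): fails — Rw3w0 but not Rw0w0.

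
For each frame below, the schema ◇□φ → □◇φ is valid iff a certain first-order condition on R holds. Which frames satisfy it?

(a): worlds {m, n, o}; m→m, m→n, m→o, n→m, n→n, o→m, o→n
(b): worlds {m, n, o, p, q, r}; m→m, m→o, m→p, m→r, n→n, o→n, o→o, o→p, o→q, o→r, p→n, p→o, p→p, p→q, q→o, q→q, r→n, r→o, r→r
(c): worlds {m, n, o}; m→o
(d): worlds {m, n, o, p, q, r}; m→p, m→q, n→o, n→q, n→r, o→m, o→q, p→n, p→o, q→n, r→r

Frame correspondent (Sahlqvist): ∀x ∀y ∀z (Rxy ∧ Rxz → ∃w (Ryw ∧ Rzw)) — i.e. convergence.
(a): satisfies the condition.
(b): fails — Ron and Roq but n and q have no common successor.
(c): fails — Rmo and Rmo but o and o have no common successor.
(d): fails — Rnr and Rno but r and o have no common successor.
Valid on: (a).

(a)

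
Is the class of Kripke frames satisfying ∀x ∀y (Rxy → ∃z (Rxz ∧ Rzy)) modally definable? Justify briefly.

Yes: it is density, defined by the C4 schema □□q → □q.
Suppose □□q→□q is valid. Take Rxy and set V(q)={w : xR²w}. Then □□q at x, so □q at x, so q at y, i.e. ∃z(Rxz∧Rzy).

Yes, by □□q → □q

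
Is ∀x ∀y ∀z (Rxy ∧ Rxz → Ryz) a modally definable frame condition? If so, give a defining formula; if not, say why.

Yes — defined by ◇p → □◇p

The condition is the Euclidean property. A defining modal formula is ◇p → □◇p.
Suppose ◇p→□◇p is valid. Take Rxy, Rxz and set V(p)={y}. Then ◇p at x, so □◇p at x, so ◇p at z, so some w with Rzw has p; w=y, i.e. Rzy. By symmetry of the argument, Ryz.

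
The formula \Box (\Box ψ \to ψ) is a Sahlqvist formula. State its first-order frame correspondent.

This schema is the T□ axiom.
It corresponds to shift-reflexivity: \forall x \forall y (Rxy \to Ryy).

Shift-reflexivity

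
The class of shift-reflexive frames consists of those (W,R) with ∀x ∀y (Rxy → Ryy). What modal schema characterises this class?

The condition is shift-reflexivity. The T□ schema □(□s → s) defines it.
Suppose □(□s→s) is valid. Take Rxy and set V(s)={w : Ryw}. Then at y, □s holds; since □(□s→s) at x, □s→s at y, so s at y, i.e. Ryy.

□(□s → s)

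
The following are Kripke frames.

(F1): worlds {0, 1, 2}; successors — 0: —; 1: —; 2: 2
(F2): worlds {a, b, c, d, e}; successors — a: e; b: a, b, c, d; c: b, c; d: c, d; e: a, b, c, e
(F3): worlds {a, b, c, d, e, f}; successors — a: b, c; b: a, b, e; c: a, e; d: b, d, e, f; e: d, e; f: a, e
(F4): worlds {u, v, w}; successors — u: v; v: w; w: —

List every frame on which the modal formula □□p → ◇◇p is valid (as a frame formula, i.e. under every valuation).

(F2), (F3)

This is the axiom for a generalized confluence (Geach) condition; its first-order frame correspondent is ∀x ∃w (xR²w ∧ xR²w).
(F1): fails — at 0 but no w with 0R²w and 0R²w.
(F2): holds.
(F3): holds.
(F4): fails — at v but no t with vR²t and vR²t.
Valid on: (F2), (F3).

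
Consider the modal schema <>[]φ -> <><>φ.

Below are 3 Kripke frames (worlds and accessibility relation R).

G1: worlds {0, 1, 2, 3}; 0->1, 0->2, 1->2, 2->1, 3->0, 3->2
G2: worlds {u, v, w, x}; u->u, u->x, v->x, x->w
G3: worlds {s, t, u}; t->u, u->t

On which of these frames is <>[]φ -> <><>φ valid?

G1, G3

The schema corresponds to a generalized confluence (Geach) condition: forall x forall y (xRy -> exists w (yRw & x R^2 w)).
G1: holds.
G2: fails — xRw but no t with wRt and xR²t.
G3: holds.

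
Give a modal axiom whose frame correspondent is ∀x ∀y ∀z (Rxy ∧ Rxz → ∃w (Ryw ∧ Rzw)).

The condition is convergence. The .2 schema ◇□ψ → □◇ψ defines it.

◇□ψ → □◇ψ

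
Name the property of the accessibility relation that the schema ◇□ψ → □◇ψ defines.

Suppose ◇□ψ→□◇ψ is valid. Take Rxy, Rxz and set V(ψ)={w : Ryw}. Then □ψ at y so ◇□ψ at x, so □◇ψ at x, so ◇ψ at z, giving w with Rzw and Ryw.

Convergence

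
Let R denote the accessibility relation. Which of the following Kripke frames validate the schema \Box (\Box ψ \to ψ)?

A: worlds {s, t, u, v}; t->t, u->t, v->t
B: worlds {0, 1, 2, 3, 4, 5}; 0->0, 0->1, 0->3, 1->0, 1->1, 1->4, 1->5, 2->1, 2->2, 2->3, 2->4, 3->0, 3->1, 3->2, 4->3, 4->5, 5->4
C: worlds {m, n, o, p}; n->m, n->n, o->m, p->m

A

The schema corresponds to shift-reflexivity: \forall x \forall y (Rxy \to Ryy).
A: ✓.
B: fails — R43 but not R33.
C: fails — Rnm but not Rmm.
Valid on: A.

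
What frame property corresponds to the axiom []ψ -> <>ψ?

Seriality

Suppose □ψ→◇ψ is valid. At any x set V(ψ)=W. Then □ψ at x, so ◇ψ at x, so x has a successor.
The converse is a direct semantic check.
Frame condition: forall x exists y Rxy.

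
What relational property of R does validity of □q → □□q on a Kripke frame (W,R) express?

Transitivity

Suppose □q→□□q is valid. Take Rxy, Ryz and set V(q)={w : Rxw}. Then □q at x, so □□q at x, so □q at y, so q at z, i.e. Rxz.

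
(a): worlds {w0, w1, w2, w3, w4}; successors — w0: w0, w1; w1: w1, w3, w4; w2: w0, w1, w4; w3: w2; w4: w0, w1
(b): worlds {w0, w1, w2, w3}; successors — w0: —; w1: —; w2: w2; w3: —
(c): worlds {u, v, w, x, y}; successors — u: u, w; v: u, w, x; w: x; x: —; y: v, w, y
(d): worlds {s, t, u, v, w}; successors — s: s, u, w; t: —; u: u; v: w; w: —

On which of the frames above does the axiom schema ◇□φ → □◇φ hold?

(b)

This is the axiom for convergence; its first-order frame correspondent is ∀x ∀y ∀z (Rxy ∧ Rxz → ∃w (Ryw ∧ Rzw)).
(a): fails — Rw1w1 and Rw1w3 but w1 and w3 have no common successor.
(b): condition met.
(c): fails — Ruw and Ruu but w and u have no common successor.
(d): fails — Rsw and Rsw but w and w have no common successor.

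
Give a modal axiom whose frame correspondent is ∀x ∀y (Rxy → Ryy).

□(□r → r)

The condition is shift-reflexivity. The T□ schema □(□r → r) defines it.
Suppose □(□r→r) is valid. Take Rxy and set V(r)={w : Ryw}. Then at y, □r holds; since □(□r→r) at x, □r→r at y, so r at y, i.e. Ryy.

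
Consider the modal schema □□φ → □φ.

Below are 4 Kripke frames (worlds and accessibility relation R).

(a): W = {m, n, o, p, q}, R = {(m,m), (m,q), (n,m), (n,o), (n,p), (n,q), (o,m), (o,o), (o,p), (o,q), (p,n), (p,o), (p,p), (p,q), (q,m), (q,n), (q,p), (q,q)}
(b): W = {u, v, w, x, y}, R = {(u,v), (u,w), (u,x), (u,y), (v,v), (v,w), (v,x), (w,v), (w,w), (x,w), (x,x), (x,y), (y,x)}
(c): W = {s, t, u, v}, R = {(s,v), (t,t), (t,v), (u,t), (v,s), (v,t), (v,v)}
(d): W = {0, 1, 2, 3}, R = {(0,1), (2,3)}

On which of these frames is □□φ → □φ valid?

This is the axiom for density; its first-order frame correspondent is ∀x ∀y (Rxy → ∃z (Rxz ∧ Rzy)).
(a): satisfies the condition.
(b): satisfies the condition.
(c): satisfies the condition.
(d): fails — R01 but no z with R0z and Rz1.

(a), (b), (c)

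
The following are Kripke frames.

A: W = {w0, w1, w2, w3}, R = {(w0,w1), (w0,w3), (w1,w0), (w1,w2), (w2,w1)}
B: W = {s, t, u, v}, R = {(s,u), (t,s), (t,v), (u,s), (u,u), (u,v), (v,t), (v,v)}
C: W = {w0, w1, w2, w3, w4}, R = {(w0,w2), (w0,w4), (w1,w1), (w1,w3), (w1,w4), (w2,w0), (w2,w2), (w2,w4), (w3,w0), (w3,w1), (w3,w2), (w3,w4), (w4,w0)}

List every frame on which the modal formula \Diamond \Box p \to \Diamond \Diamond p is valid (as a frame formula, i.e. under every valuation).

B, C

The schema corresponds to a generalized confluence (Geach) condition: \forall x \forall y (xRy \to \exists w (yRw \wedge x R^2 w)).
A: fails — w0Rw3 but no w with w3Rw and w0R²w.
B: ✓.
C: ✓.
Valid on: B, C.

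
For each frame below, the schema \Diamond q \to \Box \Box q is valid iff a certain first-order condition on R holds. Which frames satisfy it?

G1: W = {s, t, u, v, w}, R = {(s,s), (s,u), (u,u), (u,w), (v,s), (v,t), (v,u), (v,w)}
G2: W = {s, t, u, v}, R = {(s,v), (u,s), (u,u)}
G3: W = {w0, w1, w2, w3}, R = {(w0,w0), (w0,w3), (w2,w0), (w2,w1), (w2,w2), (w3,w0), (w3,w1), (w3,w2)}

none

Frame correspondent (Sahlqvist): \forall x \forall y \forall z ((xRy \wedge x R^2 z) \to \exists w (y = w \wedge z = w)) — i.e. a generalized confluence (Geach) condition.
G1: fails — sRs, sR²u but s ≠ u.
G2: fails — uRs, uR²u but s ≠ u.
G3: fails — w0Rw0, w0R²w1 but w0 ≠ w1.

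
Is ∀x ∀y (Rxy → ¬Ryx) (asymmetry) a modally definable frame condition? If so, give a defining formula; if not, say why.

Any modally definable frame class is closed under surjective bounded morphisms.
The 5-cycle (worlds 0,1,2,3,4 with 0→1→2→3→4→0) is asymmetric. Mapping every world to a single reflexive point • is a surjective bounded morphism, and the reflexive point is not asymmetric (R•• but asymmetry requires ¬R••).
So no modal formula (or set of formulas) defines exactly the asymmetric frames.

Not modally definable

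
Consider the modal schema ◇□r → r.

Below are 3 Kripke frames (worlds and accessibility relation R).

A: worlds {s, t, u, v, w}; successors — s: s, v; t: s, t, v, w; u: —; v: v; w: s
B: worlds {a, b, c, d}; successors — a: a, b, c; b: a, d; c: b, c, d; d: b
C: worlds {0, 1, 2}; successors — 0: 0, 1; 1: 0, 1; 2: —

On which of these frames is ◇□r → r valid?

C

The schema corresponds to symmetry: ∀x ∀y (Rxy → Ryx).
A: fails — Rtv but not Rvt.
B: fails — Rcd but not Rdc.
C: ✓.
Valid on: C.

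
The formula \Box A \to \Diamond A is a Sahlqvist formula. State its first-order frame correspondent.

seriality: \forall x \exists y Rxy

This schema is the D axiom.
It corresponds to seriality: \forall x \exists y Rxy.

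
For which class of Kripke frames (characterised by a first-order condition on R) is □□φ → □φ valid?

density: ∀x ∀y (Rxy → ∃z (Rxz ∧ Rzy))

This schema is the C4 axiom.
Its frame correspondent is density — ∀x ∀y (Rxy → ∃z (Rxz ∧ Rzy)).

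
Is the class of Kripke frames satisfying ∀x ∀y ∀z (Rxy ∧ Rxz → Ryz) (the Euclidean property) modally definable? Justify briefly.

Yes — defined by ◇q → □◇q

This is a Sahlqvist condition; the 5 axiom ◇q → □◇q defines it.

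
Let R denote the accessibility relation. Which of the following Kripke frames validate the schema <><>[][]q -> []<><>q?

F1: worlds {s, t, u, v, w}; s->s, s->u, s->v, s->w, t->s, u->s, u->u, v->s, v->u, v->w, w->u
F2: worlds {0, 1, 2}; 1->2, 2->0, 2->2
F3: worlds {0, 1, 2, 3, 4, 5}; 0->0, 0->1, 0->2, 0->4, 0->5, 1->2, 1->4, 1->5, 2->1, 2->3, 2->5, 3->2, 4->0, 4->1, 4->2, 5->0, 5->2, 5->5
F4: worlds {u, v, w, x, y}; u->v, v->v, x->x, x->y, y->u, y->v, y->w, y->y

F1, F3

The schema corresponds to a generalized confluence (Geach) condition: forall x forall y forall z ((x R^2 y & xRz) -> exists w (y R^2 w & z R^2 w)).
F1: satisfies the condition.
F2: fails — 1R²0, 1R2 but no w with 0R²w and 2R²w.
F3: satisfies the condition.
F4: fails — xR²w, xRx but no t with wR²t and xR²t.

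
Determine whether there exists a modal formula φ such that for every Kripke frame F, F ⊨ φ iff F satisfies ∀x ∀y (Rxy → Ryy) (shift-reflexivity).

Definable; □(□p → p) defines it

Yes: it is shift-reflexivity, defined by the T□ schema □(□p → p).
Suppose □(□p→p) is valid. Take Rxy and set V(p)={w : Ryw}. Then at y, □p holds; since □(□p→p) at x, □p→p at y, so p at y, i.e. Ryy.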